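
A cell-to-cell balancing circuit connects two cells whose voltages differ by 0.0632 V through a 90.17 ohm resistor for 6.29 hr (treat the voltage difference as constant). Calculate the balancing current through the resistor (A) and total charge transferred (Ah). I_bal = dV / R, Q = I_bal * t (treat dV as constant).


I_bal = dV / R = 0.0632 / 90.17 = 7.0090e-04 A
Q = I_bal * t = 7.0090e-04 * 6.29 = 0.004409 Ah

I=7.0090e-04 A, Q=0.004409 Ah


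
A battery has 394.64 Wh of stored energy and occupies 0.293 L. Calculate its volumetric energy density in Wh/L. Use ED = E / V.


Volumetric ED = 394.64 Wh / 0.293 L = 1347 Wh/L

1347 Wh/L


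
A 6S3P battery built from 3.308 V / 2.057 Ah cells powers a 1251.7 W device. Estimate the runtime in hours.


Step 1: E_pack = Ns * V_cell * Np * C_cell = 6 * 3.308 * 3 * 2.057 = 122.48 Wh
Step 2: t = E_pack / P = 122.48 / 1251.7 = 0.09785 hr

0.09785 hr


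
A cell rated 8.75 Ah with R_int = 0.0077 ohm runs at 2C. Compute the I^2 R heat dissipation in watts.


Step 1: I = C_rate * capacity = 2 * 8.75 = 17.5 A
Step 2: Q = I^2 * R = 17.5^2 * 0.0077 = 306.25 * 0.0077 = 2.358 W

2.358 W


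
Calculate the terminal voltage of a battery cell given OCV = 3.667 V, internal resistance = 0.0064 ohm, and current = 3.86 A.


V = OCV - I*R = 3.667 - 3.86 * 0.0064 = 3.642 V

3.642 V


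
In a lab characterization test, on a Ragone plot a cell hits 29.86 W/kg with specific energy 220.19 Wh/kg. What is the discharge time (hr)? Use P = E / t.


t = E / P = 220.19 / 29.86 = 7.374 hr

7.374 hr


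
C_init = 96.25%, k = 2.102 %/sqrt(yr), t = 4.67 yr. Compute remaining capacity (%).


Step 1: sqrt(4.67 yr) = 2.161
Step 2: drop = 2.102 * 2.161 = 4.5424
Step 3: C_final = 96.25 - 4.5424 = 91.71%

91.71%


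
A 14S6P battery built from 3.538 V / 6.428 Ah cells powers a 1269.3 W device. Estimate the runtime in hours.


Step 1: E_pack = Ns * V_cell * Np * C_cell = 14 * 3.538 * 6 * 6.428 = 1910.4 Wh
Step 2: t = E_pack / P = 1910.4 / 1269.3 = 1.505 hr

1.505 hr


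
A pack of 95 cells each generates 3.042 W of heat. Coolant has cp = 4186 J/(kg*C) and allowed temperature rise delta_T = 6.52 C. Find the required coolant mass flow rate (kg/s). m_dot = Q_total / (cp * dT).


Step 1: Total heat Q = 95 * 3.042 W = 288.99 W
Step 2: denom = cp * dT = 4186 * 6.52 = 27293
Step 3: m_dot = 288.99 / 27293 = 0.01059 kg/s

0.01059 kg/s


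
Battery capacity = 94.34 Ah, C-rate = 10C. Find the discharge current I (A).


I = C_rate * capacity = 10 * 94.34 = 943.4 A

943.4 A


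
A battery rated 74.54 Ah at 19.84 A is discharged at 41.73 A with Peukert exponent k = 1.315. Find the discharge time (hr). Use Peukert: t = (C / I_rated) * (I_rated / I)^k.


t_rated = C / I_rated = 74.54 / 19.84 = 3.7571 hr
(I_rated/I)^k = (0.47544)^1.315 = 0.37617
t = t_rated * (I_rated/I)^k = 3.7571 * 0.37617 = 1.413 hr

1.413 hr


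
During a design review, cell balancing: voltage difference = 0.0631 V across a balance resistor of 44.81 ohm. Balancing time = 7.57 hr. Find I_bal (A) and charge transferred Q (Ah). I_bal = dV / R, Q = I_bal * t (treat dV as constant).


I_bal = dV / R = 0.0631 / 44.81 = 0.0014082 A
Q = I_bal * t = 0.0014082 * 7.57 = 0.01066 Ah

I=0.0014082 A, Q=0.01066 Ah


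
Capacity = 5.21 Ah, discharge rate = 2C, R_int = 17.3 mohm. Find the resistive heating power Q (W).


Convert: R = 17.3 mohm = 0.0173 ohm
Step 1: I = C_rate * capacity = 2 * 5.21 = 10.42 A
Step 2: Q = I^2 * R = 10.42^2 * 0.0173 = 108.58 * 0.0173 = 1.878 W

1.878 W


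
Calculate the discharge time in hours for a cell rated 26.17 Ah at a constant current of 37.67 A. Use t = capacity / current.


t = capacity / current = 26.17 / 37.67 = 0.6947 hr

0.6947 hr


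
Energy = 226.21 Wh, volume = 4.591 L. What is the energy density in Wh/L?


Volumetric ED = 226.21 Wh / 4.591 L = 49.27 Wh/L

49.27 Wh/L


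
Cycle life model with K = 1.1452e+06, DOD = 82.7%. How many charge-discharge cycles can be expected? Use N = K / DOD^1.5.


Step 1: DOD^1.5 = 82.7^1.5 = 752.07
Step 2: N = 1.1452e+06 / 752.07 = 1523 cycles

1523 cycles


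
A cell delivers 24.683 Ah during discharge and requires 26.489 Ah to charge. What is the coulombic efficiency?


Coulombic efficiency = 24.683/26.489 * 100% = 93.18%

93.18%


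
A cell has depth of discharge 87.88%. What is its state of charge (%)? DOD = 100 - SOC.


SOC = 100 - DOD = 100 - 87.88 = 12.12%

12.12%


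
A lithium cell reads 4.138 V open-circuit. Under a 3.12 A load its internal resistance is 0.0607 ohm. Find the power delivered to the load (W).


Step 1: V_terminal = OCV - I*R = 4.138 - 3.12 * 0.0607 = 3.9486 V
Step 2: P_out = V_terminal * I = 3.9486 * 3.12 = 12.32 W

12.32 W


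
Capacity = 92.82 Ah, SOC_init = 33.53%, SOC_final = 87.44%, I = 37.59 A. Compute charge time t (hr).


delta_Ah = 92.82 * (87.44 - 33.53) / 100 = 50.039 Ah
t = delta_Ah / I = 50.039 / 37.59 = 1.331 hr

1.331 hr


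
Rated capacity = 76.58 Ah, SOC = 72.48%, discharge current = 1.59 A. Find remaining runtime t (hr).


Step 1: remaining = SOC/100 * C_total = 72.48/100 * 76.58 = 55.505 Ah
Step 2: t = remaining / I = 55.505 / 1.59 = 34.91 hr

34.91 hr


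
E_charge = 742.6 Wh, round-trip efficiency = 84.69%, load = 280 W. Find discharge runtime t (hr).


Step 1: E_discharge = eta/100 * E_charge = 84.69/100 * 742.6 = 628.91 Wh
Step 2: t = E_discharge / P = 628.91 / 280 = 2.246 hr

2.246 hr


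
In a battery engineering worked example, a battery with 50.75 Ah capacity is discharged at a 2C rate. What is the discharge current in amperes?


At 2C: I = 2 * 50.75 Ah = 101.5 A

101.5 A


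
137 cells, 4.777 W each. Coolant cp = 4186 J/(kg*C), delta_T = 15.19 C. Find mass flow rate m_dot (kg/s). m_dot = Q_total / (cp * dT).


Q_total = 137 * 4.777 = 654.45 W
m_dot = Q_total / (cp * dT) = 654.45 / (4186 * 15.19) = 0.01029 kg/s

0.01029 kg/s


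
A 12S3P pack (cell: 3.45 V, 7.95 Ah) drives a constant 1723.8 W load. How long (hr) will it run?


Step 1: E_pack = Ns * V_cell * Np * C_cell = 12 * 3.45 * 3 * 7.95 = 987.39 Wh
Step 2: t = E_pack / P = 987.39 / 1723.8 = 0.5728 hr

0.5728 hr


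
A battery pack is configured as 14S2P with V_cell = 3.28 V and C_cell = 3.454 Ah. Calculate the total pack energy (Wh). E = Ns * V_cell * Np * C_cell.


E = Ns * Vcell * Np * Ccell = 14 * 3.28 * 2 * 3.454 = 317.2 Wh

317.2 Wh


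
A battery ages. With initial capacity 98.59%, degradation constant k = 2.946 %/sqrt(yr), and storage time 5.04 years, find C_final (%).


sqrt(t) = sqrt(5.04) = 2.245
C_final = 98.59 - 2.946 * 2.245 = 91.98%

91.98%


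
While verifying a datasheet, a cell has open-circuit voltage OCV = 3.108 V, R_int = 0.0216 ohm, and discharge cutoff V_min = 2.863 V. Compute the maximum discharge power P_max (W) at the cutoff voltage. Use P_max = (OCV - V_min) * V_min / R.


P_max = (OCV - V_min) * V_min / R = (3.108 - 2.863) * 2.863 / 0.0216 = 0.245 * 2.863 / 0.0216 = 32.47 W

32.47 W


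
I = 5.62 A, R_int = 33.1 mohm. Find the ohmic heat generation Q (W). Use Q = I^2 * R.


Convert: R = 33.1 mohm = 0.0331 ohm
Q = I^2 * R = 5.62^2 * 0.0331 = 1.045 W

1.045 W


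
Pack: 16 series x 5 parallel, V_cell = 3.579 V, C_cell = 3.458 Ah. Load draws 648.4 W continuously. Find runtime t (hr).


Step 1: E_pack = Ns * V_cell * Np * C_cell = 16 * 3.579 * 5 * 3.458 = 990.09 Wh
Step 2: t = E_pack / P = 990.09 / 648.4 = 1.527 hr

1.527 hr


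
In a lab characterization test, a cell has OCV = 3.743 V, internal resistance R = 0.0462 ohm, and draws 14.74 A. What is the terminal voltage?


V = OCV - I*R = 3.743 - 14.74 * 0.0462 = 3.062 V

3.062 V


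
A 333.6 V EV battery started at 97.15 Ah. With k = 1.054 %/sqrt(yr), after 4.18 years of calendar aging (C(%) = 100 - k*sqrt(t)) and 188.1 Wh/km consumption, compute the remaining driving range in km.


Step 1: capacity retention = 100 - 1.054 * sqrt(4.18) = 100 - 1.054 * 2.0445 = 97.845%
Step 2: C_now = 97.15 * 97.845/100 = 95.056 Ah
Step 3: E_pack = V * C_now = 333.6 * 95.056 = 31711 Wh
Step 4: range = E_pack / consumption = 31711 / 188.1 = 168.6 km

168.6 km


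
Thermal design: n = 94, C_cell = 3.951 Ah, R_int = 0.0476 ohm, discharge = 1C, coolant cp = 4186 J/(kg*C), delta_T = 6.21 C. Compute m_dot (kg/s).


Step 1: I = 1 * 3.951 = 3.951 A
Step 2: Q_cell = I^2 * R = 3.951^2 * 0.0476 = 0.74306 W
Step 3: Q_total = 94 * 0.74306 = 69.848 W
Step 4: m_dot = Q_total / (cp * dT) = 69.848 / (4186 * 6.21) = 0.002687 kg/s

0.002687 kg/s


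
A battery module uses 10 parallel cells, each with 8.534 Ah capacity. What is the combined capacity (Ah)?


Parallel capacities add: 10 * 8.534 Ah = 85.34 Ah

85.34 Ah


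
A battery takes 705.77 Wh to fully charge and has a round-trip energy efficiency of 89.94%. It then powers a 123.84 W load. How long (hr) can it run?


Step 1: E_discharge = eta/100 * E_charge = 89.94/100 * 705.77 = 634.77 Wh
Step 2: t = E_discharge / P = 634.77 / 123.84 = 5.126 hr

5.126 hr


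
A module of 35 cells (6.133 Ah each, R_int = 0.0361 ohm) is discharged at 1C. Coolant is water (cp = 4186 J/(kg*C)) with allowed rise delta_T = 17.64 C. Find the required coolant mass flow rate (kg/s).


Step 1: I = 1 * 6.133 = 6.133 A
Step 2: Q_cell = I^2 * R = 6.133^2 * 0.0361 = 1.3579 W
Step 3: Q_total = 35 * 1.3579 = 47.527 W
Step 4: m_dot = Q_total / (cp * dT) = 47.527 / (4186 * 17.64) = 6.436e-04 kg/s

6.436e-04 kg/s


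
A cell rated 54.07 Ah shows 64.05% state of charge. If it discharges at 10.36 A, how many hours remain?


Step 1: remaining = SOC/100 * C_total = 64.05/100 * 54.07 = 34.632 Ah
Step 2: t = remaining / I = 34.632 / 10.36 = 3.343 hr

3.343 hr


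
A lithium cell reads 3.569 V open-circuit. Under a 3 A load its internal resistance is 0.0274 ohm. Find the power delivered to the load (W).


Step 1: V_terminal = OCV - I*R = 3.569 - 3 * 0.0274 = 3.4868 V
Step 2: P_out = V_terminal * I = 3.4868 * 3 = 10.46 W

10.46 W


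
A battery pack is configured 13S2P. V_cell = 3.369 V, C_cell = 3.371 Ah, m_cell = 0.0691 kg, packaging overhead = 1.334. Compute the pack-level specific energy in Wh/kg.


Step 1: V_pack = 13 * 3.369 = 43.797 V
Step 2: C_pack = 2 * 3.371 = 6.742 Ah
Step 3: E_pack = V_pack * C_pack = 43.797 * 6.742 = 295.28 Wh
Step 4: m_pack = 13 * 2 * 0.0691 * 1.334 = 2.3967 kg
Step 5: ED = E_pack / m_pack = 295.28 / 2.3967 = 123.2 Wh/kg

123.2 Wh/kg


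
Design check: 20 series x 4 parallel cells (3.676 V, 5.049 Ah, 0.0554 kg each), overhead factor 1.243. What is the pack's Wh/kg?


Step 1: V_pack = 20 * 3.676 = 73.52 V
Step 2: C_pack = 4 * 5.049 = 20.196 Ah
Step 3: E_pack = V_pack * C_pack = 73.52 * 20.196 = 1484.8 Wh
Step 4: m_pack = 20 * 4 * 0.0554 * 1.243 = 5.509 kg
Step 5: ED = E_pack / m_pack = 1484.8 / 5.509 = 269.5 Wh/kg

269.5 Wh/kg


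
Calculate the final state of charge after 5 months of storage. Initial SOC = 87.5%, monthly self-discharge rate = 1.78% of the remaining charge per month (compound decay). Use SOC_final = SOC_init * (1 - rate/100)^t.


decay = (1 - 1.78/100)^5 = 0.91411
SOC_final = 87.5 * 0.91411 = 79.98%

79.98%


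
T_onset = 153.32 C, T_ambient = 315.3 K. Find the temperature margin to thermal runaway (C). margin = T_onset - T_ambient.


Convert: T_ambient = 315.3 K = 42.15 C
margin = 153.32 - 42.15 = 111.17 C

111.17 C


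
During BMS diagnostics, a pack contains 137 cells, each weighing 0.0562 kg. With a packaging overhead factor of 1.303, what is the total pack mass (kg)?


Cell mass sum = 137 * 0.0562 = 7.6994 kg
With overhead 1.303: m_pack = 7.6994 * 1.303 = 10.03 kg

10.03 kg


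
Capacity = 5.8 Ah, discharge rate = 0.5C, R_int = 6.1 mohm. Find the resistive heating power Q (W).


Convert: R = 6.1 mohm = 0.0061 ohm
Step 1: I = C_rate * capacity = 0.5 * 5.8 = 2.9 A
Step 2: Q = I^2 * R = 2.9^2 * 0.0061 = 8.41 * 0.0061 = 0.05130 W

0.05130 W


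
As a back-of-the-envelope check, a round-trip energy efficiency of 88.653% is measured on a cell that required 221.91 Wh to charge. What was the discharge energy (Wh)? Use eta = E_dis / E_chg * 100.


E_dis = eta/100 * E_chg = 88.653/100 * 221.91 = 196.7 Wh

196.7 Wh


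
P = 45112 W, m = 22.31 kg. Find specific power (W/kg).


SP = P / m = 45112 / 22.31 = 2022 W/kg

2022 W/kg


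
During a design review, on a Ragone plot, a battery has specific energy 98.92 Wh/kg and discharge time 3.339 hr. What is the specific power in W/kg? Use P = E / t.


Specific power = 98.92 Wh/kg / 3.339 hr = 29.63 W/kg

29.63 W/kg


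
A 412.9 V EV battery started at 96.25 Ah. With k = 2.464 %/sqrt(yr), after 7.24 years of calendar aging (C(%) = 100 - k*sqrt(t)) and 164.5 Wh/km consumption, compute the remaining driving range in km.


Step 1: capacity retention = 100 - 2.464 * sqrt(7.24) = 100 - 2.464 * 2.6907 = 93.37%
Step 2: C_now = 96.25 * 93.37/100 = 89.869 Ah
Step 3: E_pack = V * C_now = 412.9 * 89.869 = 37107 Wh
Step 4: range = E_pack / consumption = 37107 / 164.5 = 225.6 km

225.6 km


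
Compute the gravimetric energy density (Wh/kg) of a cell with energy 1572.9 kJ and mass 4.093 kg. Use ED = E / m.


Convert: E = 1572.9 kJ = 436.92 Wh
ED = E / m = 436.92 / 4.093 = 106.7 Wh/kg

106.7 Wh/kg


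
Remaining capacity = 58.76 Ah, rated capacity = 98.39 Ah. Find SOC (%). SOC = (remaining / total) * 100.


SOC% = 58.76 / 98.39 * 100 = 59.72%

59.72%


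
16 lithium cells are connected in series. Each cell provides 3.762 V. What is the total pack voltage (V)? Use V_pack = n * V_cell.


V_pack = n * V_cell = 16 * 3.762 = 60.192 V

60.192 V


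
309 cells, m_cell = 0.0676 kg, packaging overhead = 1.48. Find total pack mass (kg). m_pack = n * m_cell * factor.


Cell mass sum = 309 * 0.0676 = 20.888 kg
With overhead 1.48: m_pack = 20.888 * 1.48 = 30.91 kg

30.91 kg


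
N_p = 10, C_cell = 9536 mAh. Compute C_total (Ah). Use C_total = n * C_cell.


Convert: C_cell = 9536 mAh = 9.536 Ah
C_total = 10 * 9.536 = 95.36 Ah

95.36 Ah


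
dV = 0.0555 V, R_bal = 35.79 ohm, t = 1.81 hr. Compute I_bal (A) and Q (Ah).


I_bal = dV / R = 0.0555 / 35.79 = 0.0015507 A
Q = I_bal * t = 0.0015507 * 1.81 = 0.002807 Ah

I=0.0015507 A, Q=0.002807 Ah


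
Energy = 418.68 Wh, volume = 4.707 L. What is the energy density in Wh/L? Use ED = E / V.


Volumetric ED = 418.68 Wh / 4.707 L = 88.95 Wh/L

88.95 Wh/L


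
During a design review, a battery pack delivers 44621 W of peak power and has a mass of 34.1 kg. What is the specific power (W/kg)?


Specific power = 44621 W / 34.1 kg = 1309 W/kg

1309 W/kg


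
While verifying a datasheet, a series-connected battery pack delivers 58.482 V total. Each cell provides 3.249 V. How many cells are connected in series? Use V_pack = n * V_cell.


n = V_pack / V_cell = 58.482 / 3.249 = 18

18


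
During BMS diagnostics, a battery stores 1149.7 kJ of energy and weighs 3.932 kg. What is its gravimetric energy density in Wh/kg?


Convert: E = 1149.7 kJ = 319.36 Wh
ED = E / m = 319.36 / 3.932 = 81.22 Wh/kg

81.22 Wh/kg


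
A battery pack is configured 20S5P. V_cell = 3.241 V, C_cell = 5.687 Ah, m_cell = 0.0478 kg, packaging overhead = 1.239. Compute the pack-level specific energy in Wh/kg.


Step 1: V_pack = 20 * 3.241 = 64.82 V
Step 2: C_pack = 5 * 5.687 = 28.435 Ah
Step 3: E_pack = V_pack * C_pack = 64.82 * 28.435 = 1843.2 Wh
Step 4: m_pack = 20 * 5 * 0.0478 * 1.239 = 5.9224 kg
Step 5: ED = E_pack / m_pack = 1843.2 / 5.9224 = 311.2 Wh/kg

311.2 Wh/kg


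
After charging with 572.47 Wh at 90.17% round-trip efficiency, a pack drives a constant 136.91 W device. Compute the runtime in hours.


Step 1: E_discharge = eta/100 * E_charge = 90.17/100 * 572.47 = 516.2 Wh
Step 2: t = E_discharge / P = 516.2 / 136.91 = 3.770 hr

3.770 hr


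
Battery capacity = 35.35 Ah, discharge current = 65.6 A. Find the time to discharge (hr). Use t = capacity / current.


Runtime = 35.35 Ah / 65.6 A = 0.5389 hr

0.5389 hr


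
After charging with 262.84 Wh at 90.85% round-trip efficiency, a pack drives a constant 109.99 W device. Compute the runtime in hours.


Step 1: E_discharge = eta/100 * E_charge = 90.85/100 * 262.84 = 238.79 Wh
Step 2: t = E_discharge / P = 238.79 / 109.99 = 2.171 hr

2.171 hr


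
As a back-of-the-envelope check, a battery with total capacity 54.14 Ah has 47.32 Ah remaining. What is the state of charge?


SOC = (remaining / total) * 100 = (47.32 / 54.14) * 100 = 87.40%

87.40%


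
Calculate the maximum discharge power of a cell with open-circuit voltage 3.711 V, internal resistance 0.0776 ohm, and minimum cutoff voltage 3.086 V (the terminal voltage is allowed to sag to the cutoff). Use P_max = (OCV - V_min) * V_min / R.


P_max = (OCV - V_min) * V_min / R = (3.711 - 3.086) * 3.086 / 0.0776 = 0.625 * 3.086 / 0.0776 = 24.86 W

24.86 W


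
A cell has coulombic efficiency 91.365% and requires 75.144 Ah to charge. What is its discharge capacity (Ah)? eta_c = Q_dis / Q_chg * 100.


Q_dis = eta/100 * Q_chg = 91.365/100 * 75.144 = 68.66 Ah

68.66 Ah


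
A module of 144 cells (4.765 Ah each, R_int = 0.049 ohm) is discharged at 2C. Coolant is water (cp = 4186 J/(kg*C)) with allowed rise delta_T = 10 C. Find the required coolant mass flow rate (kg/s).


Step 1: I = 2 * 4.765 = 9.53 A
Step 2: Q_cell = I^2 * R = 9.53^2 * 0.049 = 4.4502 W
Step 3: Q_total = 144 * 4.4502 = 640.83 W
Step 4: m_dot = Q_total / (cp * dT) = 640.83 / (4186 * 10) = 0.01531 kg/s

0.01531 kg/s


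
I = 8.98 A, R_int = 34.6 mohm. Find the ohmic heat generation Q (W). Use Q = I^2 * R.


Convert: R = 34.6 mohm = 0.0346 ohm
I^2 = 80.64
Q = 80.64 * 0.0346 = 2.790 W

2.790 W


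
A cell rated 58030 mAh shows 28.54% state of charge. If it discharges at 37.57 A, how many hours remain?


Convert: C_total = 58030 mAh = 58.03 Ah
Step 1: remaining = SOC/100 * C_total = 28.54/100 * 58.03 = 16.562 Ah
Step 2: t = remaining / I = 16.562 / 37.57 = 0.4408 hr

0.4408 hr


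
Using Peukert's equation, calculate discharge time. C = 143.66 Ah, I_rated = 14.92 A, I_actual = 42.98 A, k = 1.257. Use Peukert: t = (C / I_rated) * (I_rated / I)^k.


Step 1: t_rated = C / I_rated = 143.66 / 14.92 = 9.6287 hr
Step 2: ratio = 14.92 / 42.98 = 0.34714
Step 3: ratio^k = 0.34714^1.257 = 0.26449
Step 4: t = t_rated * ratio^k = 9.6287 * 0.26449 = 2.547 hr

2.547 hr


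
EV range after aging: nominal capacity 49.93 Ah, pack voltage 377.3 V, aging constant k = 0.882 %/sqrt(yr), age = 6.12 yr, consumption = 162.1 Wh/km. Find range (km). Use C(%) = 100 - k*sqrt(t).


Step 1: capacity retention = 100 - 0.882 * sqrt(6.12) = 100 - 0.882 * 2.4739 = 97.818%
Step 2: C_now = 49.93 * 97.818/100 = 48.841 Ah
Step 3: E_pack = V * C_now = 377.3 * 48.841 = 18428 Wh
Step 4: range = E_pack / consumption = 18428 / 162.1 = 113.7 km

113.7 km


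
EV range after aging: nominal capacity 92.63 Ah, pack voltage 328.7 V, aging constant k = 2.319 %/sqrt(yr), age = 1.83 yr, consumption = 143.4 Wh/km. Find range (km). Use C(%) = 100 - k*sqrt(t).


Step 1: capacity retention = 100 - 2.319 * sqrt(1.83) = 100 - 2.319 * 1.3528 = 96.863%
Step 2: C_now = 92.63 * 96.863/100 = 89.724 Ah
Step 3: E_pack = V * C_now = 328.7 * 89.724 = 29492 Wh
Step 4: range = E_pack / consumption = 29492 / 143.4 = 205.7 km

205.7 km


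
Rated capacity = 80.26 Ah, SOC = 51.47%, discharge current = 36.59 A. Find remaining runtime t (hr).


Step 1: remaining = SOC/100 * C_total = 51.47/100 * 80.26 = 41.31 Ah
Step 2: t = remaining / I = 41.31 / 36.59 = 1.129 hr

1.129 hr


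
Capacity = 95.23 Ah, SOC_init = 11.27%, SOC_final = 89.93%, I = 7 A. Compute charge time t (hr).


Step 1: dSOC = 89.93% - 11.27% = 78.66%
Step 2: delta_Ah = 95.23 * 78.66 / 100 = 74.908 Ah
Step 3: t = 74.908 / 7 = 10.70 hr

10.70 hr


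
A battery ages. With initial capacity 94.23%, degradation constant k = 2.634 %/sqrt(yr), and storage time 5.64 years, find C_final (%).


Step 1: sqrt(5.64 yr) = 2.3749
Step 2: drop = 2.634 * 2.3749 = 6.2555
Step 3: C_final = 94.23 - 6.2555 = 87.97%

87.97%


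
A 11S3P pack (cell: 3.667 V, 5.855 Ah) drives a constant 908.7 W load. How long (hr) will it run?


Step 1: E_pack = Ns * V_cell * Np * C_cell = 11 * 3.667 * 3 * 5.855 = 708.52 Wh
Step 2: t = E_pack / P = 708.52 / 908.7 = 0.7797 hr

0.7797 hr


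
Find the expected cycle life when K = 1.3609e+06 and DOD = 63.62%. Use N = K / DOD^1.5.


Step 1: DOD^1.5 = 63.62^1.5 = 507.45
Step 2: N = 1.3609e+06 / 507.45 = 2682 cycles

2682 cycles


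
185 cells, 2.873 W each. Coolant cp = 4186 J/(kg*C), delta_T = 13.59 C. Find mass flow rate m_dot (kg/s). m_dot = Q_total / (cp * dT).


Q_total = 185 * 2.873 = 531.51 W
m_dot = Q_total / (cp * dT) = 531.51 / (4186 * 13.59) = 0.009343 kg/s

0.009343 kg/s


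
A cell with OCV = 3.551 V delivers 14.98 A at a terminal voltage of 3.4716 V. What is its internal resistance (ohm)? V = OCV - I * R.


R = (OCV - V) / I = (3.551 - 3.4716) / 14.98 = 0.005300 ohm

0.005300 ohm


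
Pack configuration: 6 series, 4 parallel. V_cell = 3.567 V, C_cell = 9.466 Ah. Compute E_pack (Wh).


V_pack = 6 * 3.567 = 21.402 V
C_pack = 4 * 9.466 = 37.864 Ah
E = V_pack * C_pack = 21.402 * 37.864 = 810.4 Wh

810.4 Wh


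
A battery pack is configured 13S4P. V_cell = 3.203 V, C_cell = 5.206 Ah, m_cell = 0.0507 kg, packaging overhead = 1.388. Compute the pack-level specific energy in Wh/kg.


Step 1: V_pack = 13 * 3.203 = 41.639 V
Step 2: C_pack = 4 * 5.206 = 20.824 Ah
Step 3: E_pack = V_pack * C_pack = 41.639 * 20.824 = 867.09 Wh
Step 4: m_pack = 13 * 4 * 0.0507 * 1.388 = 3.6593 kg
Step 5: ED = E_pack / m_pack = 867.09 / 3.6593 = 237.0 Wh/kg

237.0 Wh/kg


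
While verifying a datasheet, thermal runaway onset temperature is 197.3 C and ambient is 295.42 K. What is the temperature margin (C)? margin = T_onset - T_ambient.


Convert: T_ambient = 295.42 K = 22.27 C
margin = 197.3 - 22.27 = 175.03 C

175.03 C


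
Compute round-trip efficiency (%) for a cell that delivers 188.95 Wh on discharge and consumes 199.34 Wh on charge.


eta_e = E_dis / E_chg * 100 = 188.95 / 199.34 * 100 = 94.79%

94.79%


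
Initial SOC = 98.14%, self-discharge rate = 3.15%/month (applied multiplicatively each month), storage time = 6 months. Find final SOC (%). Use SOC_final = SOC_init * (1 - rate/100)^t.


decay = (1 - 3.15/100)^6 = 0.82527
SOC_final = 98.14 * 0.82527 = 80.99%

80.99%


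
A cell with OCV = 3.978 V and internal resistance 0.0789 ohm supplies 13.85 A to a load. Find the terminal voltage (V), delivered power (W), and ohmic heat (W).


Step 1: V_terminal = OCV - I*R = 3.978 - 13.85 * 0.0789 = 2.8852 V
Step 2: P_out = V_terminal * I = 2.8852 * 13.85 = 39.96 W
Step 3: Q = I^2 * R = 13.85^2 * 0.0789 = 15.13 W

V=2.8852 V, P=39.96 W, Q=15.13 W


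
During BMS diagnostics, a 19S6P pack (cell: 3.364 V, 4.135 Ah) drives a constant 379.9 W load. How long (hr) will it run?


Step 1: E_pack = Ns * V_cell * Np * C_cell = 19 * 3.364 * 6 * 4.135 = 1585.8 Wh
Step 2: t = E_pack / P = 1585.8 / 379.9 = 4.174 hr

4.174 hr


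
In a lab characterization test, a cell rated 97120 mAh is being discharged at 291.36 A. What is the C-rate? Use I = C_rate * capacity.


Convert: capacity = 97120 mAh = 97.12 Ah
C_rate = I / capacity = 291.36 / 97.12 = 3C

3C


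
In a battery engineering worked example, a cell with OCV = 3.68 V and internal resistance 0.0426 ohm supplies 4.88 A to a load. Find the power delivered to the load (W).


Step 1: V_terminal = OCV - I*R = 3.68 - 4.88 * 0.0426 = 3.4721 V
Step 2: P_out = V_terminal * I = 3.4721 * 4.88 = 16.94 W

16.94 W


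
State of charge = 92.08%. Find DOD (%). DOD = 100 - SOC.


DOD = 100 - SOC = 100 - 92.08 = 7.92%

7.92%


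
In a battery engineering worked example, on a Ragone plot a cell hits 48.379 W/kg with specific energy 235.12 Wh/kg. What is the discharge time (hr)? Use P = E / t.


t = E / P = 235.12 / 48.379 = 4.860 hr

4.860 hr


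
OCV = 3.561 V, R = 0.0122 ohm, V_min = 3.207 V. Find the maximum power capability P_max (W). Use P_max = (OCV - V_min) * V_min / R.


dV = OCV - V_min = 0.354 V (so I_max = dV / R)
P_max = dV * V_min / R = 0.354 * 3.207 / 0.0122 = 93.06 W

93.06 W


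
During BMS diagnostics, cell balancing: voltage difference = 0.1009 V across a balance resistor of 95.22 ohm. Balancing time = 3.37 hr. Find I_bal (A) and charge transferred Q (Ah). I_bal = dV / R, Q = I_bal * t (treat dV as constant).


I_bal = dV / R = 0.1009 / 95.22 = 0.0010597 A
Q = I_bal * t = 0.0010597 * 3.37 = 0.003571 Ah

I=0.0010597 A, Q=0.003571 Ah


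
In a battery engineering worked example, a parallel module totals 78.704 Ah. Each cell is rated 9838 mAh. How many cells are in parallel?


Convert: C_cell = 9838 mAh = 9.838 Ah
n = C_total / C_cell = 78.704 / 9.838 = 8

8


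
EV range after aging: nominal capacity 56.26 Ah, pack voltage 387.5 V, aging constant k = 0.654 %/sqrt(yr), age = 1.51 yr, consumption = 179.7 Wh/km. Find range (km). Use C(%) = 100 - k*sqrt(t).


Step 1: capacity retention = 100 - 0.654 * sqrt(1.51) = 100 - 0.654 * 1.2288 = 99.196%
Step 2: C_now = 56.26 * 99.196/100 = 55.808 Ah
Step 3: E_pack = V * C_now = 387.5 * 55.808 = 21626 Wh
Step 4: range = E_pack / consumption = 21626 / 179.7 = 120.3 km

120.3 km


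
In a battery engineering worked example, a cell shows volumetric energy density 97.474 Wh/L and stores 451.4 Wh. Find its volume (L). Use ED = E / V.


V = E / ED = 451.4 / 97.474 = 4.631 L

4.631 L


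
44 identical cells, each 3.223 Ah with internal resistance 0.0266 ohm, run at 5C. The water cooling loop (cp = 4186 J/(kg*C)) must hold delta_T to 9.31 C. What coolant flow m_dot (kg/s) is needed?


Step 1: I = 5 * 3.223 = 16.115 A
Step 2: Q_cell = I^2 * R = 16.115^2 * 0.0266 = 6.9078 W
Step 3: Q_total = 44 * 6.9078 = 303.94 W
Step 4: m_dot = Q_total / (cp * dT) = 303.94 / (4186 * 9.31) = 0.007799 kg/s

0.007799 kg/s


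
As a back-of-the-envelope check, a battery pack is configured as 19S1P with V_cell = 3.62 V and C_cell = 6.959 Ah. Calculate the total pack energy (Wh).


E = Ns * Vcell * Np * Ccell = 19 * 3.62 * 1 * 6.959 = 478.6 Wh

478.6 Wh


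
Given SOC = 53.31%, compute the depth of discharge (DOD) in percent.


Complement of SOC: DOD = 100% - 53.31% = 46.69%

46.69%


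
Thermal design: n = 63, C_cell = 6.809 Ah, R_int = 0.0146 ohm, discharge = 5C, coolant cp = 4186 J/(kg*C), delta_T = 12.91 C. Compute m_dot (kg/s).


Step 1: I = 5 * 6.809 = 34.045 A
Step 2: Q_cell = I^2 * R = 34.045^2 * 0.0146 = 16.922 W
Step 3: Q_total = 63 * 16.922 = 1066.1 W
Step 4: m_dot = Q_total / (cp * dT) = 1066.1 / (4186 * 12.91) = 0.01973 kg/s

0.01973 kg/s


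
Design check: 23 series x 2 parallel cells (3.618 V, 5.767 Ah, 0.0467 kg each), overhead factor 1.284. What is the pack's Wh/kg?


Step 1: V_pack = 23 * 3.618 = 83.214 V
Step 2: C_pack = 2 * 5.767 = 11.534 Ah
Step 3: E_pack = V_pack * C_pack = 83.214 * 11.534 = 959.79 Wh
Step 4: m_pack = 23 * 2 * 0.0467 * 1.284 = 2.7583 kg
Step 5: ED = E_pack / m_pack = 959.79 / 2.7583 = 348.0 Wh/kg

348.0 Wh/kg


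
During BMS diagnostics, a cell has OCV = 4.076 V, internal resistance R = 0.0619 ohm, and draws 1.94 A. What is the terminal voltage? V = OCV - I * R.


V = OCV - I*R = 4.076 - 1.94 * 0.0619 = 3.956 V

3.956 V


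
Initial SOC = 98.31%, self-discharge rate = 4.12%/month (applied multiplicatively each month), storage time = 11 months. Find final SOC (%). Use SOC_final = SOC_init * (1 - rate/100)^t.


Monthly retention factor = 1 - 4.12/100 = 0.9588
Over 11 months: factor^11 = 0.62952
SOC_final = 98.31 * 0.62952 = 61.89%

61.89%


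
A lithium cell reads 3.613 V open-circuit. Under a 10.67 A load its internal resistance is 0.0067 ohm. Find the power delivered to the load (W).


Step 1: V_terminal = OCV - I*R = 3.613 - 10.67 * 0.0067 = 3.5415 V
Step 2: P_out = V_terminal * I = 3.5415 * 10.67 = 37.79 W

37.79 W


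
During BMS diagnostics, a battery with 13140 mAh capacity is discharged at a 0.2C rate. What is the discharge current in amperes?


Convert: capacity = 13140 mAh = 13.14 Ah
I = C_rate * capacity = 0.2 * 13.14 = 2.628 A

2.628 A


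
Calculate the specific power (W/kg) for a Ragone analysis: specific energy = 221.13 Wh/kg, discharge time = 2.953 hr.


P_specific = E / t = 221.13 / 2.953 = 74.88 W/kg

74.88 W/kg


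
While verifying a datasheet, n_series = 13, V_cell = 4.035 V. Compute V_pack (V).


V_pack = n * V_cell = 13 * 4.035 = 52.455 V

52.455 V


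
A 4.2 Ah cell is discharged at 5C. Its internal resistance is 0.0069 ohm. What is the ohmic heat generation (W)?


Step 1: I = C_rate * capacity = 5 * 4.2 = 21 A
Step 2: Q = I^2 * R = 21^2 * 0.0069 = 441 * 0.0069 = 3.043 W

3.043 W


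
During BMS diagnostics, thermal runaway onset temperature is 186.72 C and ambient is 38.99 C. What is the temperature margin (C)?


margin = T_onset - T_ambient = 186.72 - 38.99 = 147.73 C

147.73 C


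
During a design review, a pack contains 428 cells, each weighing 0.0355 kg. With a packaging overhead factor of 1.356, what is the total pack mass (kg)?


Cell mass sum = 428 * 0.0355 = 15.194 kg
With overhead 1.356: m_pack = 15.194 * 1.356 = 20.60 kg

20.60 kg


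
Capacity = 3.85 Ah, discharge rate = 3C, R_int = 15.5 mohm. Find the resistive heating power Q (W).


Convert: R = 15.5 mohm = 0.0155 ohm
Step 1: I = C_rate * capacity = 3 * 3.85 = 11.55 A
Step 2: Q = I^2 * R = 11.55^2 * 0.0155 = 133.4 * 0.0155 = 2.068 W

2.068 W


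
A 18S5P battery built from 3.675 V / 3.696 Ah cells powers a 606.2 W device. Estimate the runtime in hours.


Step 1: E_pack = Ns * V_cell * Np * C_cell = 18 * 3.675 * 5 * 3.696 = 1222.5 Wh
Step 2: t = E_pack / P = 1222.5 / 606.2 = 2.017 hr

2.017 hr


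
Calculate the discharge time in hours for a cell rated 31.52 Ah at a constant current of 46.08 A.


t = capacity / current = 31.52 / 46.08 = 0.6840 hr

0.6840 hr


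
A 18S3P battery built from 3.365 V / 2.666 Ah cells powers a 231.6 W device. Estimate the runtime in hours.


Step 1: E_pack = Ns * V_cell * Np * C_cell = 18 * 3.365 * 3 * 2.666 = 484.44 Wh
Step 2: t = E_pack / P = 484.44 / 231.6 = 2.092 hr

2.092 hr


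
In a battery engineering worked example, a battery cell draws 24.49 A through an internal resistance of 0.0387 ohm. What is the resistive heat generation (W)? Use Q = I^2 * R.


Q = I^2 * R = 24.49^2 * 0.0387 = 23.21 W

23.21 W


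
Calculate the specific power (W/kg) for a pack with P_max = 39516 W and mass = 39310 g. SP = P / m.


Convert: m = 39310 g = 39.31 kg
SP = P / m = 39516 / 39.31 = 1005 W/kg

1005 W/kg


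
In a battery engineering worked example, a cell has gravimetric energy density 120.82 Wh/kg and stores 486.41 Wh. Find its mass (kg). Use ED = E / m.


m = E / ED = 486.41 / 120.82 = 4.026 kg

4.026 kg


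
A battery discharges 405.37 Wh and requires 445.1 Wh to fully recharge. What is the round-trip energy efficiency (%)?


Round-trip efficiency = 405.37/445.1 * 100% = 91.07%

91.07%


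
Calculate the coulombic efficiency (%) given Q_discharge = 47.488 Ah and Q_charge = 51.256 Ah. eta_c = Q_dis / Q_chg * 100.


eta_c = Q_dis / Q_chg * 100 = 47.488 / 51.256 * 100 = 92.65%

92.65%


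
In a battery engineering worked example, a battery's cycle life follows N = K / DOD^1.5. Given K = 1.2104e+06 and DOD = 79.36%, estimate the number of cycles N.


DOD^1.5 = 706.97
N = K / DOD^1.5 = 1.2104e+06 / 706.97 = 1712

1712 cycles


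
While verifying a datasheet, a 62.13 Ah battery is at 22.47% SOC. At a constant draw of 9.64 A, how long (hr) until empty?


Step 1: remaining = SOC/100 * C_total = 22.47/100 * 62.13 = 13.961 Ah
Step 2: t = remaining / I = 13.961 / 9.64 = 1.448 hr

1.448 hr


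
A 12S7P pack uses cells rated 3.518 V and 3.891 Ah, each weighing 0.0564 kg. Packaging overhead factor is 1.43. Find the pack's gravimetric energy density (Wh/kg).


Step 1: V_pack = 12 * 3.518 = 42.216 V
Step 2: C_pack = 7 * 3.891 = 27.237 Ah
Step 3: E_pack = V_pack * C_pack = 42.216 * 27.237 = 1149.8 Wh
Step 4: m_pack = 12 * 7 * 0.0564 * 1.43 = 6.7748 kg
Step 5: ED = E_pack / m_pack = 1149.8 / 6.7748 = 169.7 Wh/kg

169.7 Wh/kg


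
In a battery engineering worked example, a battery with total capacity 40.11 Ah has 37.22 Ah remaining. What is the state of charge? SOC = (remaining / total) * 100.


SOC% = 37.22 / 40.11 * 100 = 92.79%

92.79%


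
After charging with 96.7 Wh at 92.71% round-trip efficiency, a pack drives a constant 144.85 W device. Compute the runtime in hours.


Step 1: E_discharge = eta/100 * E_charge = 92.71/100 * 96.7 = 89.651 Wh
Step 2: t = E_discharge / P = 89.651 / 144.85 = 0.6189 hr

0.6189 hr


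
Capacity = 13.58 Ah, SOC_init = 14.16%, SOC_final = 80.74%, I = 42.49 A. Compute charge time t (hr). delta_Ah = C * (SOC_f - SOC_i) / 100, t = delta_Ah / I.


delta_Ah = 13.58 * (80.74 - 14.16) / 100 = 9.0416 Ah
t = delta_Ah / I = 9.0416 / 42.49 = 0.2128 hr

0.2128 hr


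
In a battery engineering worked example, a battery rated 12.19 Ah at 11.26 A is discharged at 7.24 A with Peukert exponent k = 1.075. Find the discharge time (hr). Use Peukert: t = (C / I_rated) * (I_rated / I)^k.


Step 1: t_rated = C / I_rated = 12.19 / 11.26 = 1.0826 hr
Step 2: ratio = 11.26 / 7.24 = 1.5552
Step 3: ratio^k = 1.5552^1.075 = 1.6076
Step 4: t = t_rated * ratio^k = 1.0826 * 1.6076 = 1.740 hr

1.740 hr


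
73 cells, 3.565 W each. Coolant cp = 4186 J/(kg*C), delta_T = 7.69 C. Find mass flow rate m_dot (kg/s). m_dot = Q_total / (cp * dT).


Q_total = 73 * 3.565 = 260.25 W
m_dot = Q_total / (cp * dT) = 260.25 / (4186 * 7.69) = 0.008085 kg/s

0.008085 kg/s


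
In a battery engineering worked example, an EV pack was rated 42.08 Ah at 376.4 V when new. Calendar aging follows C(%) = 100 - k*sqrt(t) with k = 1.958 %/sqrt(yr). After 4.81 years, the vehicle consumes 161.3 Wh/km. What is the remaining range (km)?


Step 1: capacity retention = 100 - 1.958 * sqrt(4.81) = 100 - 1.958 * 2.1932 = 95.706%
Step 2: C_now = 42.08 * 95.706/100 = 40.273 Ah
Step 3: E_pack = V * C_now = 376.4 * 40.273 = 15159 Wh
Step 4: range = E_pack / consumption = 15159 / 161.3 = 93.98 km

93.98 km


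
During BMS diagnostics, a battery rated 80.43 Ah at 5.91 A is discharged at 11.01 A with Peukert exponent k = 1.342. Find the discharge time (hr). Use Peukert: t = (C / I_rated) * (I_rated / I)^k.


t_rated = C / I_rated = 80.43 / 5.91 = 13.609 hr
(I_rated/I)^k = (0.53678)^1.342 = 0.4339
t = t_rated * (I_rated/I)^k = 13.609 * 0.4339 = 5.905 hr

5.905 hr


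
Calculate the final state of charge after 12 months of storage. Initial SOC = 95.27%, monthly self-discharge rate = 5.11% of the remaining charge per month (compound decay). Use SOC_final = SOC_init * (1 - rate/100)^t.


Monthly retention factor = 1 - 5.11/100 = 0.9489
Over 12 months: factor^12 = 0.5329
SOC_final = 95.27 * 0.5329 = 50.77%

50.77%


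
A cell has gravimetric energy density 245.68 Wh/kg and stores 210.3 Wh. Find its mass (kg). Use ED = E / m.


m = E / ED = 210.3 / 245.68 = 0.8560 kg

0.8560 kg


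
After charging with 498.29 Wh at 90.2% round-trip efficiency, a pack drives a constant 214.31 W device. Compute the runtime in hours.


Step 1: E_discharge = eta/100 * E_charge = 90.2/100 * 498.29 = 449.46 Wh
Step 2: t = E_discharge / P = 449.46 / 214.31 = 2.097 hr

2.097 hr


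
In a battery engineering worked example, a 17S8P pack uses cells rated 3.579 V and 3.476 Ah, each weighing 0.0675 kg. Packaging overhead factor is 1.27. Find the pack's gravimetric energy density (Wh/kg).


Step 1: V_pack = 17 * 3.579 = 60.843 V
Step 2: C_pack = 8 * 3.476 = 27.808 Ah
Step 3: E_pack = V_pack * C_pack = 60.843 * 27.808 = 1691.9 Wh
Step 4: m_pack = 17 * 8 * 0.0675 * 1.27 = 11.659 kg
Step 5: ED = E_pack / m_pack = 1691.9 / 11.659 = 145.1 Wh/kg

145.1 Wh/kg


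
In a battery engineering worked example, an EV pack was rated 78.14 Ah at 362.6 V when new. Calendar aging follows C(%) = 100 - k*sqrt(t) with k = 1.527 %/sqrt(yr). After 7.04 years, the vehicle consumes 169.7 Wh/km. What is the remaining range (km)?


Step 1: capacity retention = 100 - 1.527 * sqrt(7.04) = 100 - 1.527 * 2.6533 = 95.948%
Step 2: C_now = 78.14 * 95.948/100 = 74.974 Ah
Step 3: E_pack = V * C_now = 362.6 * 74.974 = 27186 Wh
Step 4: range = E_pack / consumption = 27186 / 169.7 = 160.2 km

160.2 km


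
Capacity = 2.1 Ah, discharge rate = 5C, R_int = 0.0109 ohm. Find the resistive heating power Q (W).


Step 1: I = C_rate * capacity = 5 * 2.1 = 10.5 A
Step 2: Q = I^2 * R = 10.5^2 * 0.0109 = 110.25 * 0.0109 = 1.202 W

1.202 W


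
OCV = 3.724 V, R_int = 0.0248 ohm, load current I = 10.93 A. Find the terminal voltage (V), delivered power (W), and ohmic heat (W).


Step 1: V_terminal = OCV - I*R = 3.724 - 10.93 * 0.0248 = 3.4529 V
Step 2: P_out = V_terminal * I = 3.4529 * 10.93 = 37.74 W
Step 3: Q = I^2 * R = 10.93^2 * 0.0248 = 2.963 W

V=3.4529 V, P=37.74 W, Q=2.963 W


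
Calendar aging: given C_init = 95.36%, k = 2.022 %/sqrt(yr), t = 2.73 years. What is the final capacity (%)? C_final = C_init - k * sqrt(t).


Step 1: sqrt(2.73 yr) = 1.6523
Step 2: drop = 2.022 * 1.6523 = 3.341
Step 3: C_final = 95.36 - 3.341 = 92.02%

92.02%


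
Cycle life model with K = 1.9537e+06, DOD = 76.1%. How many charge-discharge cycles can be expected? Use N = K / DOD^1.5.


DOD^1.5 = 663.86
N = K / DOD^1.5 = 1.9537e+06 / 663.86 = 2943

2943 cycles


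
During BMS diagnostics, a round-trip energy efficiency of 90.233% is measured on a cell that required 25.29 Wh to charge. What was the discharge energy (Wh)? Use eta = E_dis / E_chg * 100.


E_dis = eta/100 * E_chg = 90.233/100 * 25.29 = 22.82 Wh

22.82 Wh


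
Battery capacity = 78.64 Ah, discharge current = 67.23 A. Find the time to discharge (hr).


Runtime = 78.64 Ah / 67.23 A = 1.170 hr

1.170 hr


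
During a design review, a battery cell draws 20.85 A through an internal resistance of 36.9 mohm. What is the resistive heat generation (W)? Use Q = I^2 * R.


Convert: R = 36.9 mohm = 0.0369 ohm
I^2 = 434.72
Q = 434.72 * 0.0369 = 16.04 W

16.04 W


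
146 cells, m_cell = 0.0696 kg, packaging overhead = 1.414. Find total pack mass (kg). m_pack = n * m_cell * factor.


Cell mass sum = 146 * 0.0696 = 10.162 kg
With overhead 1.414: m_pack = 10.162 * 1.414 = 14.37 kg

14.37 kg


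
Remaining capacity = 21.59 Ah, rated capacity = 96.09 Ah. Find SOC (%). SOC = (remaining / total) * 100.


SOC% = 21.59 / 96.09 * 100 = 22.47%

22.47%


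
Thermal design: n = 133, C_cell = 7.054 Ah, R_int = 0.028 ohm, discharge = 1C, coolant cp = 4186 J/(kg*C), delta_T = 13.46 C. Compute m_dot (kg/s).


Step 1: I = 1 * 7.054 = 7.054 A
Step 2: Q_cell = I^2 * R = 7.054^2 * 0.028 = 1.3932 W
Step 3: Q_total = 133 * 1.3932 = 185.3 W
Step 4: m_dot = Q_total / (cp * dT) = 185.3 / (4186 * 13.46) = 0.003289 kg/s

0.003289 kg/s


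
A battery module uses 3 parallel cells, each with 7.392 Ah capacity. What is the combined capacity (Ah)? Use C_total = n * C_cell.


C_total = 3 * 7.392 = 22.176 Ah

22.176 Ah


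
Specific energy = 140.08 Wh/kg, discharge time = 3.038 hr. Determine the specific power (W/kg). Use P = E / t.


Specific power = 140.08 Wh/kg / 3.038 hr = 46.11 W/kg

46.11 W/kg


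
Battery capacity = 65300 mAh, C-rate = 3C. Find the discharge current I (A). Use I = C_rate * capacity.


Convert: capacity = 65300 mAh = 65.3 Ah
I = C_rate * capacity = 3 * 65.3 = 195.9 A

195.9 A


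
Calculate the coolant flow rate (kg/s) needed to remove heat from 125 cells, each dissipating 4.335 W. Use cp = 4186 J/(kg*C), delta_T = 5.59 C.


Q_total = 125 * 4.335 = 541.88 W
m_dot = Q_total / (cp * dT) = 541.88 / (4186 * 5.59) = 0.02316 kg/s

0.02316 kg/s


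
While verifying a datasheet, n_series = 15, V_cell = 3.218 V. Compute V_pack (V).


Series voltages add: 15 * 3.218 V = 48.27 V

48.27 V
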